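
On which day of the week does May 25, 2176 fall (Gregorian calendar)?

January 1, 2176 is a Monday.
May 25 is day 146 of the year, i.e. 145 days after Jan 1.
145 mod 7 = 5, so advance 5 weekdays from Monday: Saturday.

Saturday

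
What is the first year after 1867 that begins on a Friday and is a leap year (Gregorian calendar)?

Jan 1 advances by 2 weekdays after a leap year and by 1 after a common year.
1867: Jan 1 is Tuesday.
1868: Wednesday (leap)
1869: Friday
1870: Saturday
1871: Sunday
1872: Monday (leap)
1873: Wednesday
1874: Thursday
1875: Friday
1876: Saturday (leap)
1877: Monday
1878: Tuesday
1879: Wednesday
1880: Thursday (leap)
1881: Saturday
1882: Sunday
1883: Monday
1884: Tuesday (leap)
1885: Thursday
1886: Friday
1887: Saturday
1888: Sunday (leap)
1889: Tuesday
1890: Wednesday
1891: Thursday
1892: Friday (leap)
1892 begins on a Friday and is a leap year.

1892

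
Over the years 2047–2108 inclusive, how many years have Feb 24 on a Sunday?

9

Track Feb 24's weekday year by year (advancing +1, or +2 across a Feb 29):
  2047: Sun ✓  2048: Mon (+1)  2049: Wed (+2)  2050: Thu (+1)  2051: Fri (+1)
  2052: Sat (+1)  2053: Mon (+2)  2054: Tue (+1)  2055: Wed (+1)  2056: Thu (+1)
  2057: Sat (+2)  2058: Sun (+1) ✓  2059: Mon (+1)  2060: Tue (+1)  … (34 more years) …
  2095: Thu (+1)  2096: Fri (+1)  2097: Sun (+2) ✓  2098: Mon (+1)  2099: Tue (+1)
  2100: Wed (+1)  2101: Thu (+1)  2102: Fri (+1)  2103: Sat (+1)  2104: Sun (+1) ✓
  2105: Tue (+2)  2106: Wed (+1)  2107: Thu (+1)  2108: Fri (+1)
Sunday years: 2047, 2058, 2064, 2069, 2075, 2086, 2092, 2097, 2104 — 9 in total.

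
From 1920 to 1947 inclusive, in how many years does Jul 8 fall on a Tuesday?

4

Track Jul 8's weekday year by year (advancing +1, or +2 across a Feb 29):
  1920: Thu  1921: Fri (+1)  1922: Sat (+1)  1923: Sun (+1)  1924: Tue (+2) ✓
  1925: Wed (+1)  1926: Thu (+1)  1927: Fri (+1)  1928: Sun (+2)  1929: Mon (+1)
  1930: Tue (+1) ✓  1931: Wed (+1)  1932: Fri (+2)  1933: Sat (+1)  1934: Sun (+1)
  1935: Mon (+1)  1936: Wed (+2)  1937: Thu (+1)  1938: Fri (+1)  1939: Sat (+1)
  1940: Mon (+2)  1941: Tue (+1) ✓  1942: Wed (+1)  1943: Thu (+1)  1944: Sat (+2)
  1945: Sun (+1)  1946: Mon (+1)  1947: Tue (+1) ✓
Tuesday years: 1924, 1930, 1941, 1947 — 4 in total.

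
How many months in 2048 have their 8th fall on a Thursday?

1

Check the 8th of each month of 2048: Jan 8: Wed, Feb 8: Sat, Mar 8: Sun, Apr 8: Wed, May 8: Fri, Jun 8: Mon, Jul 8: Wed, Aug 8: Sat, Sep 8: Tue, Oct 8: Thu, Nov 8: Sun, Dec 8: Tue.
Thursday occurs in October — 1 month.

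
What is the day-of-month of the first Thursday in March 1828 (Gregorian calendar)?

6

March 1, 1828 is a Saturday, so the first Thursday is the 6th.
The first Thursday is 6 + 0 = 6.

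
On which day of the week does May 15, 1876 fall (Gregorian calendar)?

January 1, 1876 is a Saturday.
May 15 is day 136 of the year, i.e. 135 days after Jan 1.
135 mod 7 = 2, so advance 2 weekdays from Saturday: Monday.

Monday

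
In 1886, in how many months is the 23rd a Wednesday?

1

Check the 23rd of each month of 1886: Jan 23: Sat, Feb 23: Tue, Mar 23: Tue, Apr 23: Fri, May 23: Sun, Jun 23: Wed, Jul 23: Fri, Aug 23: Mon, Sep 23: Thu, Oct 23: Sat, Nov 23: Tue, Dec 23: Thu.
Wednesday occurs in June — 1 month.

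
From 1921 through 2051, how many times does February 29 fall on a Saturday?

Leap years in 1921–2051: 32 of them.
Feb 29 weekday advances by 5 (mod 7) from one leap year to the next four years later (or differs when a century non-leap intervenes).
Leap-day weekdays: 1924:Fri 1928:Wed 1932:Mon 1936:Sat✓ 1940:Thu 1944:Tue 1948:Sun 1952:Fri 1956:Wed 1960:Mon 1964:Sat✓ 1968:Thu 1972:Tue …(6 more)… 2000:Tue 2004:Sun 2008:Fri 2012:Wed 2016:Mon 2020:Sat✓ 2024:Thu 2028:Tue 2032:Sun 2036:Fri 2040:Wed 2044:Mon 2048:Sat✓
Saturday: 1936, 1964, 1992, 2020, 2048 → 5.

5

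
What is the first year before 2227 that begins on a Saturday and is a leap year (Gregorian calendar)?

2220

Jan 1 advances by 2 weekdays after a leap year and by 1 after a common year.
2227: Jan 1 is Monday.
2226: Sunday
2225: Saturday
2224: Thursday (leap)
2223: Wednesday
2222: Tuesday
2221: Monday
2220: Saturday (leap)
2220 begins on a Saturday and is a leap year.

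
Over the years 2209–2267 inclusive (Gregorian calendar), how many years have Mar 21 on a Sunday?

8

Track Mar 21's weekday year by year (advancing +1, or +2 across a Feb 29):
  2209: Tue  2210: Wed (+1)  2211: Thu (+1)  2212: Sat (+2)  2213: Sun (+1) ✓
  2214: Mon (+1)  2215: Tue (+1)  2216: Thu (+2)  2217: Fri (+1)  2218: Sat (+1)
  2219: Sun (+1) ✓  2220: Tue (+2)  2221: Wed (+1)  2222: Thu (+1)  … (31 more years) …
  2254: Tue (+1)  2255: Wed (+1)  2256: Fri (+2)  2257: Sat (+1)  2258: Sun (+1) ✓
  2259: Mon (+1)  2260: Wed (+2)  2261: Thu (+1)  2262: Fri (+1)  2263: Sat (+1)
  2264: Mon (+2)  2265: Tue (+1)  2266: Wed (+1)  2267: Thu (+1)
Sunday years: 2213, 2219, 2224, 2230, 2241, 2247, 2252, 2258 — 8 in total.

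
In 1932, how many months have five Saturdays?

5

A month of length L has five Saturdays iff its first Saturday is on day ≤ L−28 (so day 1–3 in a 31-day month, 1–2 in a 30-day month, day 1 in a leap February).
Checking each month of 1932: Jan starts Fri (31d) ✓; Feb starts Mon (29d); Mar starts Tue (31d); Apr starts Fri (30d) ✓; May starts Sun (31d); Jun starts Wed (30d); Jul starts Fri (31d) ✓; Aug starts Mon (31d); Sep starts Thu (30d); Oct starts Sat (31d) ✓; Nov starts Tue (30d); Dec starts Thu (31d) ✓.
Five-Saturday months: January, April, July, October, December → 5.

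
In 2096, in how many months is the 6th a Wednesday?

Check the 6th of each month of 2096: Jan 6: Fri, Feb 6: Mon, Mar 6: Tue, Apr 6: Fri, May 6: Sun, Jun 6: Wed, Jul 6: Fri, Aug 6: Mon, Sep 6: Thu, Oct 6: Sat, Nov 6: Tue, Dec 6: Thu.
Wednesday occurs in June — 1 month.

1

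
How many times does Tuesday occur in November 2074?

4

November 2074 has 30 days and begins on Thursday.
The first Tuesday is November 6.
Tuesdays fall on 6, 13, 20, 27 — that's 4.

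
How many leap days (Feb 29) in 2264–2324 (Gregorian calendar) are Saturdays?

Leap years in 2264–2324: 15 of them.
Feb 29 weekday advances by 5 (mod 7) from one leap year to the next four years later (or differs when a century non-leap intervenes).
Leap-day weekdays: 2264:Mon 2268:Sat✓ 2272:Thu 2276:Tue 2280:Sun 2284:Fri 2288:Wed 2292:Mon 2296:Sat✓ 2304:Mon 2308:Sat✓ 2312:Thu 2316:Tue 2320:Sun 2324:Fri
Saturday: 2268, 2296, 2308 → 3.

3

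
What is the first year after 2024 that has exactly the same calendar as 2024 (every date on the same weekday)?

Two years share a calendar iff Jan 1 falls on the same weekday and both are leap or both are common. 2024: Jan 1 is Monday, leap year.
2025: Jan 1 Wednesday, common
2026: Jan 1 Thursday, common
2027: Jan 1 Friday, common
2028: Jan 1 Saturday, leap
2029: Jan 1 Monday, common
2030: Jan 1 Tuesday, common
2031: Jan 1 Wednesday, common
2032: Jan 1 Thursday, leap
2033: Jan 1 Saturday, common
2034: Jan 1 Sunday, common
2035: Jan 1 Monday, common
2036: Jan 1 Tuesday, leap
2037: Jan 1 Thursday, common
2038: Jan 1 Friday, common
2039: Jan 1 Saturday, common
2040: Jan 1 Sunday, leap
2041: Jan 1 Tuesday, common
2042: Jan 1 Wednesday, common
2043: Jan 1 Thursday, common
2044: Jan 1 Friday, leap
2045: Jan 1 Sunday, common
2046: Jan 1 Monday, common
2047: Jan 1 Tuesday, common
2048: Jan 1 Wednesday, leap
2049: Jan 1 Friday, common
2050: Jan 1 Saturday, common
2051: Jan 1 Sunday, common
2052: Jan 1 Monday, leap
2052 matches on both conditions.

2052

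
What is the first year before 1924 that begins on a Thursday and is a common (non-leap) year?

Jan 1 advances by 2 weekdays after a leap year and by 1 after a common year.
1924: Jan 1 is Tuesday (leap).
1923: Monday
1922: Sunday
1921: Saturday
1920: Thursday (leap)
1919: Wednesday
1918: Tuesday
1917: Monday
1916: Saturday (leap)
1915: Friday
1914: Thursday
1914 begins on a Thursday and is a common year.

1914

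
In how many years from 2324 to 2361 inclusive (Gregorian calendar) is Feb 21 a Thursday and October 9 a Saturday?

0

Check each year's weekday for Feb 21 and October 9:
  2324: Thu/Thu  2325: Sat/Fri  2326: Sun/Sat  2327: Mon/Sun  2328: Tue/Tue  2329: Thu/Wed  2330: Fri/Thu  2331: Sat/Fri  2332: Sun/Sun  2333: Tue/Mon  2334: Wed/Tue  2335: Thu/Wed  2336: Fri/Fri  2337: Sun/Sat  …(10 more)…  2348: Sat/Sat  2349: Mon/Sun  2350: Tue/Mon  2351: Wed/Tue  2352: Thu/Thu  2353: Sat/Fri  2354: Sun/Sat  2355: Mon/Sun  2356: Tue/Tue  2357: Thu/Wed  2358: Fri/Thu  2359: Sat/Fri  2360: Sun/Sun  2361: Tue/Mon
Both conditions hold in: no year — 0.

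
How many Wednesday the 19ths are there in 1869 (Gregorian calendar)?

1

Check the 19th of each month of 1869: Jan 19: Tue, Feb 19: Fri, Mar 19: Fri, Apr 19: Mon, May 19: Wed, Jun 19: Sat, Jul 19: Mon, Aug 19: Thu, Sep 19: Sun, Oct 19: Tue, Nov 19: Fri, Dec 19: Sun.
Wednesday occurs in May — 1 month.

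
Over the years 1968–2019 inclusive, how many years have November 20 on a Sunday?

7

Track November 20's weekday year by year (advancing +1, or +2 across a Feb 29):
  1968: Wed  1969: Thu (+1)  1970: Fri (+1)  1971: Sat (+1)  1972: Mon (+2)
  1973: Tue (+1)  1974: Wed (+1)  1975: Thu (+1)  1976: Sat (+2)  1977: Sun (+1) ✓
  1978: Mon (+1)  1979: Tue (+1)  1980: Thu (+2)  1981: Fri (+1)  … (24 more years) …
  2006: Mon (+1)  2007: Tue (+1)  2008: Thu (+2)  2009: Fri (+1)  2010: Sat (+1)
  2011: Sun (+1) ✓  2012: Tue (+2)  2013: Wed (+1)  2014: Thu (+1)  2015: Fri (+1)
  2016: Sun (+2) ✓  2017: Mon (+1)  2018: Tue (+1)  2019: Wed (+1)
Sunday years: 1977, 1983, 1988, 1994, 2005, 2011, 2016 — 7 in total.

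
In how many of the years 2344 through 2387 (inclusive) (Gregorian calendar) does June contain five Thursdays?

June has 30 days; it has five Thursdays when Thursday falls among the first (month-length − 28) days — i.e. when June 1 is one of Thursday/Wednesday.
June 1 by year: 2344:Thu✓ 2345:Fri 2346:Sat 2347:Sun 2348:Tue 2349:Wed✓ 2350:Thu✓ 2351:Fri 2352:Sun 2353:Mon 2354:Tue 2355:Wed✓ 2356:Fri 2357:Sat 2358:Sun …(14 more)… 2373:Fri 2374:Sat 2375:Sun 2376:Tue 2377:Wed✓ 2378:Thu✓ 2379:Fri 2380:Sun 2381:Mon 2382:Tue 2383:Wed✓ 2384:Fri 2385:Sat 2386:Sun 2387:Mon
Years with five Thursdays: 2344, 2349, 2350, 2355, 2360, 2361, 2366, 2367, 2372, 2377, 2378, 2383 → 12.

12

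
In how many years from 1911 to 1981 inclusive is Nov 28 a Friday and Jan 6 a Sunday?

Check each year's weekday for Nov 28 and Jan 6:
  1911: Tue/Fri  1912: Thu/Sat  1913: Fri/Mon  1914: Sat/Tue  1915: Sun/Wed  1916: Tue/Thu  1917: Wed/Sat  1918: Thu/Sun  1919: Fri/Mon  1920: Sun/Tue  1921: Mon/Thu  1922: Tue/Fri  1923: Wed/Sat  1924: Fri/Sun ✓  …(43 more)…  1968: Thu/Sat  1969: Fri/Mon  1970: Sat/Tue  1971: Sun/Wed  1972: Tue/Thu  1973: Wed/Sat  1974: Thu/Sun  1975: Fri/Mon  1976: Sun/Tue  1977: Mon/Thu  1978: Tue/Fri  1979: Wed/Sat  1980: Fri/Sun ✓  1981: Sat/Tue
Both conditions hold in: 1924, 1952, 1980 — 3.

3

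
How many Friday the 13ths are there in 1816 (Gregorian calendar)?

2

Check the 13th of each month of 1816: Jan 13: Sat, Feb 13: Tue, Mar 13: Wed, Apr 13: Sat, May 13: Mon, Jun 13: Thu, Jul 13: Sat, Aug 13: Tue, Sep 13: Fri, Oct 13: Sun, Nov 13: Wed, Dec 13: Fri.
Friday occurs in September, December — 2 months.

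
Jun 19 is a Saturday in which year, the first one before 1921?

1920

From one year to the next, a fixed date's weekday advances by 1, or by 2 when a Feb 29 lies between the two dates.
1921: June 19 is Sunday.
1920: Saturday (−1)
Jun 19 falls on a Saturday in 1920.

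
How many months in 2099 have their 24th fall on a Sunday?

Check the 24th of each month of 2099: Jan 24: Sat, Feb 24: Tue, Mar 24: Tue, Apr 24: Fri, May 24: Sun, Jun 24: Wed, Jul 24: Fri, Aug 24: Mon, Sep 24: Thu, Oct 24: Sat, Nov 24: Tue, Dec 24: Thu.
Sunday occurs in May — 1 month.

1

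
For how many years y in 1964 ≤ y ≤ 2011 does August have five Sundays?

22

August has 31 days; it has five Sundays when Sunday falls among the first (month-length − 28) days — i.e. when August 1 is one of Sunday/Saturday/Friday.
August 1 by year: 1964:Sat✓ 1965:Sun✓ 1966:Mon 1967:Tue 1968:Thu 1969:Fri✓ 1970:Sat✓ 1971:Sun✓ 1972:Tue 1973:Wed 1974:Thu 1975:Fri✓ 1976:Sun✓ 1977:Mon 1978:Tue …(18 more)… 1997:Fri✓ 1998:Sat✓ 1999:Sun✓ 2000:Tue 2001:Wed 2002:Thu 2003:Fri✓ 2004:Sun✓ 2005:Mon 2006:Tue 2007:Wed 2008:Fri✓ 2009:Sat✓ 2010:Sun✓ 2011:Mon
Years with five Sundays: 1964, 1965, 1969, 1970, 1971, 1975, 1976, 1980, 1981, 1982, 1986, 1987, 1992, 1993, 1997, 1998, 1999, 2003, 2004, 2008, 2009, 2010 → 22.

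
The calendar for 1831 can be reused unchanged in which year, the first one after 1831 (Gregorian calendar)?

Two years share a calendar iff Jan 1 falls on the same weekday and both are leap or both are common. 1831: Jan 1 is Saturday, common year.
1832: Jan 1 Sunday, leap
1833: Jan 1 Tuesday, common
1834: Jan 1 Wednesday, common
1835: Jan 1 Thursday, common
1836: Jan 1 Friday, leap
1837: Jan 1 Sunday, common
1838: Jan 1 Monday, common
1839: Jan 1 Tuesday, common
1840: Jan 1 Wednesday, leap
1841: Jan 1 Friday, common
1842: Jan 1 Saturday, common
1842 matches on both conditions.

1842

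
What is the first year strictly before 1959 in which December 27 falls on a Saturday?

1958

From one year to the next, a fixed date's weekday advances by 1, or by 2 when a Feb 29 lies between the two dates.
1959: December 27 is Sunday.
1958: Saturday (−1)
December 27 falls on a Saturday in 1958.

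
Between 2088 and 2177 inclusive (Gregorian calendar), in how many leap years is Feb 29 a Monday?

Leap years in 2088–2177: 22 of them.
Feb 29 weekday advances by 5 (mod 7) from one leap year to the next four years later (or differs when a century non-leap intervenes).
Leap-day weekdays: 2088:Sun 2092:Fri 2096:Wed 2104:Fri 2108:Wed 2112:Mon✓ 2116:Sat 2120:Thu 2124:Tue 2128:Sun 2132:Fri 2136:Wed 2140:Mon✓ 2144:Sat 2148:Thu 2152:Tue 2156:Sun 2160:Fri 2164:Wed 2168:Mon✓ 2172:Sat 2176:Thu
Monday: 2112, 2140, 2168 → 3.

3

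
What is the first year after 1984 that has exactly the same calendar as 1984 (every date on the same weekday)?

Two years share a calendar iff Jan 1 falls on the same weekday and both are leap or both are common. 1984: Jan 1 is Sunday, leap year.
1985: Jan 1 Tuesday, common
1986: Jan 1 Wednesday, common
1987: Jan 1 Thursday, common
1988: Jan 1 Friday, leap
1989: Jan 1 Sunday, common
1990: Jan 1 Monday, common
1991: Jan 1 Tuesday, common
1992: Jan 1 Wednesday, leap
1993: Jan 1 Friday, common
1994: Jan 1 Saturday, common
1995: Jan 1 Sunday, common
1996: Jan 1 Monday, leap
1997: Jan 1 Wednesday, common
1998: Jan 1 Thursday, common
1999: Jan 1 Friday, common
2000: Jan 1 Saturday, leap
2001: Jan 1 Monday, common
2002: Jan 1 Tuesday, common
2003: Jan 1 Wednesday, common
2004: Jan 1 Thursday, leap
2005: Jan 1 Saturday, common
2006: Jan 1 Sunday, common
2007: Jan 1 Monday, common
2008: Jan 1 Tuesday, leap
2009: Jan 1 Thursday, common
2010: Jan 1 Friday, common
2011: Jan 1 Saturday, common
2012: Jan 1 Sunday, leap
2012 matches on both conditions.

2012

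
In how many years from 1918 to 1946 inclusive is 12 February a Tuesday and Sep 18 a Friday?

0

Check each year's weekday for 12 February and Sep 18:
  1918: Tue/Wed  1919: Wed/Thu  1920: Thu/Sat  1921: Sat/Sun  1922: Sun/Mon  1923: Mon/Tue  1924: Tue/Thu  1925: Thu/Fri  1926: Fri/Sat  1927: Sat/Sun  1928: Sun/Tue  1929: Tue/Wed  1930: Wed/Thu  1931: Thu/Fri  1932: Fri/Sun  1933: Sun/Mon  1934: Mon/Tue  1935: Tue/Wed  1936: Wed/Fri  1937: Fri/Sat  1938: Sat/Sun  1939: Sun/Mon  1940: Mon/Wed  1941: Wed/Thu  1942: Thu/Fri  1943: Fri/Sat  1944: Sat/Mon  1945: Mon/Tue  1946: Tue/Wed
Both conditions hold in: no year — 0.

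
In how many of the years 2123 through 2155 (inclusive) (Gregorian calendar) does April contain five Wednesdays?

9

April has 30 days; it has five Wednesdays when Wednesday falls among the first (month-length − 28) days — i.e. when April 1 is one of Wednesday/Tuesday.
April 1 by year: 2123:Thu 2124:Sat 2125:Sun 2126:Mon 2127:Tue✓ 2128:Thu 2129:Fri 2130:Sat 2131:Sun 2132:Tue✓ 2133:Wed✓ 2134:Thu 2135:Fri 2136:Sun 2137:Mon …(3 more)… 2141:Sat 2142:Sun 2143:Mon 2144:Wed✓ 2145:Thu 2146:Fri 2147:Sat 2148:Mon 2149:Tue✓ 2150:Wed✓ 2151:Thu 2152:Sat 2153:Sun 2154:Mon 2155:Tue✓
Years with five Wednesdays: 2127, 2132, 2133, 2138, 2139, 2144, 2149, 2150, 2155 → 9.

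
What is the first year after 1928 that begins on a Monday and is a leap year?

1940

Jan 1 advances by 2 weekdays after a leap year and by 1 after a common year.
1928: Jan 1 is Sunday (leap).
1929: Tuesday
1930: Wednesday
1931: Thursday
1932: Friday (leap)
1933: Sunday
1934: Monday
1935: Tuesday
1936: Wednesday (leap)
1937: Friday
1938: Saturday
1939: Sunday
1940: Monday (leap)
1940 begins on a Monday and is a leap year.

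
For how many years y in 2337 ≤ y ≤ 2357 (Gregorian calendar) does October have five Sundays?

10

October has 31 days; it has five Sundays when Sunday falls among the first (month-length − 28) days — i.e. when October 1 is one of Sunday/Saturday/Friday.
October 1 by year: 2337:Fri✓ 2338:Sat✓ 2339:Sun✓ 2340:Tue 2341:Wed 2342:Thu 2343:Fri✓ 2344:Sun✓ 2345:Mon 2346:Tue 2347:Wed 2348:Fri✓ 2349:Sat✓ 2350:Sun✓ 2351:Mon 2352:Wed 2353:Thu 2354:Fri✓ 2355:Sat✓ 2356:Mon 2357:Tue
Years with five Sundays: 2337, 2338, 2339, 2343, 2344, 2348, 2349, 2350, 2354, 2355 → 10.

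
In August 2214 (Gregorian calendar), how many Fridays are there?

4

August 2214 has 31 days and begins on Monday.
The first Friday is August 5.
Fridays fall on 5, 12, 19, 26 — that's 4.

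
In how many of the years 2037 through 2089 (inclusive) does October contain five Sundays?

October has 31 days; it has five Sundays when Sunday falls among the first (month-length − 28) days — i.e. when October 1 is one of Sunday/Saturday/Friday.
October 1 by year: 2037:Thu 2038:Fri✓ 2039:Sat✓ 2040:Mon 2041:Tue 2042:Wed 2043:Thu 2044:Sat✓ 2045:Sun✓ 2046:Mon 2047:Tue 2048:Thu 2049:Fri✓ 2050:Sat✓ 2051:Sun✓ …(23 more)… 2075:Tue 2076:Thu 2077:Fri✓ 2078:Sat✓ 2079:Sun✓ 2080:Tue 2081:Wed 2082:Thu 2083:Fri✓ 2084:Sun✓ 2085:Mon 2086:Tue 2087:Wed 2088:Fri✓ 2089:Sat✓
Years with five Sundays: 2038, 2039, 2044, 2045, 2049, 2050, 2051, 2055, 2056, 2060, 2061, 2062, 2066, 2067, 2072, 2073, 2077, 2078, 2079, 2083, 2084, 2088, 2089 → 23.

23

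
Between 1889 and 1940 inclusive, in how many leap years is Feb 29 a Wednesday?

1

Leap years in 1889–1940: 12 of them.
Feb 29 weekday advances by 5 (mod 7) from one leap year to the next four years later (or differs when a century non-leap intervenes).
Leap-day weekdays: 1892:Mon 1896:Sat 1904:Mon 1908:Sat 1912:Thu 1916:Tue 1920:Sun 1924:Fri 1928:Wed✓ 1932:Mon 1936:Sat 1940:Thu
Wednesday: 1928 → 1.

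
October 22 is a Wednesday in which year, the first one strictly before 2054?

2053

From one year to the next, a fixed date's weekday advances by 1, or by 2 when a Feb 29 lies between the two dates.
2054: October 22 is Thursday.
2053: Wednesday (−1)
October 22 falls on a Wednesday in 2053.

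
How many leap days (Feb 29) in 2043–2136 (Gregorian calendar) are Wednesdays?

Leap years in 2043–2136: 23 of them.
Feb 29 weekday advances by 5 (mod 7) from one leap year to the next four years later (or differs when a century non-leap intervenes).
Leap-day weekdays: 2044:Mon 2048:Sat 2052:Thu 2056:Tue 2060:Sun 2064:Fri 2068:Wed✓ 2072:Mon 2076:Sat 2080:Thu 2084:Tue 2088:Sun 2092:Fri 2096:Wed✓ 2104:Fri 2108:Wed✓ 2112:Mon 2116:Sat 2120:Thu 2124:Tue 2128:Sun 2132:Fri 2136:Wed✓
Wednesday: 2068, 2096, 2108, 2136 → 4.

4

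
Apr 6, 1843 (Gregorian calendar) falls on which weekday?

January 1, 1843 is a Sunday.
April 6 is day 96 of the year, i.e. 95 days after Jan 1.
95 mod 7 = 4, so advance 4 weekdays from Sunday: Thursday.

Thursday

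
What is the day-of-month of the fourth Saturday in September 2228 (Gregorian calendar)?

27

September 1, 2228 is a Monday, so the first Saturday is the 6th.
The fourth Saturday is 6 + 21 = 27.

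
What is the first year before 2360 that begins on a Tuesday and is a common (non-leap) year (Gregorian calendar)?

2357

Jan 1 advances by 2 weekdays after a leap year and by 1 after a common year.
2360: Jan 1 is Friday (leap).
2359: Thursday
2358: Wednesday
2357: Tuesday
2357 begins on a Tuesday and is a common year.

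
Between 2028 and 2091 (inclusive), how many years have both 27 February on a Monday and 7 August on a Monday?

7

Check each year's weekday for 27 February and 7 August:
  2028: Sun/Mon  2029: Tue/Tue  2030: Wed/Wed  2031: Thu/Thu  2032: Fri/Sat  2033: Sun/Sun  2034: Mon/Mon ✓  2035: Tue/Tue  2036: Wed/Thu  2037: Fri/Fri  2038: Sat/Sat  2039: Sun/Sun  2040: Mon/Tue  2041: Wed/Wed  …(36 more)…  2078: Sun/Sun  2079: Mon/Mon ✓  2080: Tue/Wed  2081: Thu/Thu  2082: Fri/Fri  2083: Sat/Sat  2084: Sun/Mon  2085: Tue/Tue  2086: Wed/Wed  2087: Thu/Thu  2088: Fri/Sat  2089: Sun/Sun  2090: Mon/Mon ✓  2091: Tue/Tue
Both conditions hold in: 2034, 2045, 2051, 2062, 2073, 2079, 2090 — 7.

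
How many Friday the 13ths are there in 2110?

Check the 13th of each month of 2110: Jan 13: Mon, Feb 13: Thu, Mar 13: Thu, Apr 13: Sun, May 13: Tue, Jun 13: Fri, Jul 13: Sun, Aug 13: Wed, Sep 13: Sat, Oct 13: Mon, Nov 13: Thu, Dec 13: Sat.
Friday occurs in June — 1 month.

1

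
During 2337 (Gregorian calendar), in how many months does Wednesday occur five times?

A month of length L has five Wednesdays iff its first Wednesday is on day ≤ L−28 (so day 1–3 in a 31-day month, 1–2 in a 30-day month, day 1 in a leap February).
Checking each month of 2337: Jan starts Fri (31d); Feb starts Mon (28d); Mar starts Mon (31d) ✓; Apr starts Thu (30d); May starts Sat (31d); Jun starts Tue (30d) ✓; Jul starts Thu (31d); Aug starts Sun (31d); Sep starts Wed (30d) ✓; Oct starts Fri (31d); Nov starts Mon (30d); Dec starts Wed (31d) ✓.
Five-Wednesday months: March, June, September, December → 4.

4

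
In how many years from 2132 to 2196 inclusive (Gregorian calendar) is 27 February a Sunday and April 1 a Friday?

7

Check each year's weekday for 27 February and April 1:
  2132: Wed/Tue  2133: Fri/Wed  2134: Sat/Thu  2135: Sun/Fri ✓  2136: Mon/Sun  2137: Wed/Mon  2138: Thu/Tue  2139: Fri/Wed  2140: Sat/Fri  2141: Mon/Sat  2142: Tue/Sun  2143: Wed/Mon  2144: Thu/Wed  2145: Sat/Thu  …(37 more)…  2183: Thu/Tue  2184: Fri/Thu  2185: Sun/Fri ✓  2186: Mon/Sat  2187: Tue/Sun  2188: Wed/Tue  2189: Fri/Wed  2190: Sat/Thu  2191: Sun/Fri ✓  2192: Mon/Sun  2193: Wed/Mon  2194: Thu/Tue  2195: Fri/Wed  2196: Sat/Fri
Both conditions hold in: 2135, 2146, 2157, 2163, 2174, 2185, 2191 — 7.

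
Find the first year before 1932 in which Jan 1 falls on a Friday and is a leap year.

Jan 1 advances by 2 weekdays after a leap year and by 1 after a common year.
1932: Jan 1 is Friday (leap).
1931: Thursday
1930: Wednesday
1929: Tuesday
1928: Sunday (leap)
1927: Saturday
1926: Friday
1925: Thursday
1924: Tuesday (leap)
1923: Monday
1922: Sunday
1921: Saturday
1920: Thursday (leap)
1919: Wednesday
1918: Tuesday
1917: Monday
1916: Saturday (leap)
1915: Friday
1914: Thursday
1913: Wednesday
1912: Monday (leap)
1911: Sunday
1910: Saturday
1909: Friday
1908: Wednesday (leap)
1907: Tuesday
1906: Monday
1905: Sunday
1904: Friday (leap)
1904 begins on a Friday and is a leap year.

1904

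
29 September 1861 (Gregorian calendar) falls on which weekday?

Sunday

January 1, 1861 is a Tuesday.
September 29 is day 272 of the year, i.e. 271 days after Jan 1.
271 mod 7 = 5, so advance 5 weekdays from Tuesday: Sunday.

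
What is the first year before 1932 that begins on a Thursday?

Jan 1 advances by 2 weekdays after a leap year and by 1 after a common year.
1932: Jan 1 is Friday (leap).
1931: Thursday
1931 begins on a Thursday

1931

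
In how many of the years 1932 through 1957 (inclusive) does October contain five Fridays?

October has 31 days; it has five Fridays when Friday falls among the first (month-length − 28) days — i.e. when October 1 is one of Friday/Thursday/Wednesday.
October 1 by year: 1932:Sat 1933:Sun 1934:Mon 1935:Tue 1936:Thu✓ 1937:Fri✓ 1938:Sat 1939:Sun 1940:Tue 1941:Wed✓ 1942:Thu✓ 1943:Fri✓ 1944:Sun 1945:Mon 1946:Tue 1947:Wed✓ 1948:Fri✓ 1949:Sat 1950:Sun 1951:Mon 1952:Wed✓ 1953:Thu✓ 1954:Fri✓ 1955:Sat 1956:Mon 1957:Tue
Years with five Fridays: 1936, 1937, 1941, 1942, 1943, 1947, 1948, 1952, 1953, 1954 → 10.

10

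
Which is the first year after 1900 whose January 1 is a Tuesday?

Jan 1 advances by 2 weekdays after a leap year and by 1 after a common year.
1900: Jan 1 is Monday.
1901: Tuesday
1901 begins on a Tuesday

1901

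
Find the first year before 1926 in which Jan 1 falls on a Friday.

1915

Jan 1 advances by 2 weekdays after a leap year and by 1 after a common year.
1926: Jan 1 is Friday.
1925: Thursday
1924: Tuesday (leap)
1923: Monday
1922: Sunday
1921: Saturday
1920: Thursday (leap)
1919: Wednesday
1918: Tuesday
1917: Monday
1916: Saturday (leap)
1915: Friday
1915 begins on a Friday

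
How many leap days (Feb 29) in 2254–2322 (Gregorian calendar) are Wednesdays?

Leap years in 2254–2322: 16 of them.
Feb 29 weekday advances by 5 (mod 7) from one leap year to the next four years later (or differs when a century non-leap intervenes).
Leap-day weekdays: 2256:Fri 2260:Wed✓ 2264:Mon 2268:Sat 2272:Thu 2276:Tue 2280:Sun 2284:Fri 2288:Wed✓ 2292:Mon 2296:Sat 2304:Mon 2308:Sat 2312:Thu 2316:Tue 2320:Sun
Wednesday: 2260, 2288 → 2.

2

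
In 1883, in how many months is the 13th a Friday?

2

Check the 13th of each month of 1883: Jan 13: Sat, Feb 13: Tue, Mar 13: Tue, Apr 13: Fri, May 13: Sun, Jun 13: Wed, Jul 13: Fri, Aug 13: Mon, Sep 13: Thu, Oct 13: Sat, Nov 13: Tue, Dec 13: Thu.
Friday occurs in April, July — 2 months.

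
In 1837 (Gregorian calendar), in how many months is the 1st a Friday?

Check the 1st of each month of 1837: Jan 1: Sun, Feb 1: Wed, Mar 1: Wed, Apr 1: Sat, May 1: Mon, Jun 1: Thu, Jul 1: Sat, Aug 1: Tue, Sep 1: Fri, Oct 1: Sun, Nov 1: Wed, Dec 1: Fri.
Friday occurs in September, December — 2 months.

2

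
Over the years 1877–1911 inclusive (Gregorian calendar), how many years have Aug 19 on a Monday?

5

Track Aug 19's weekday year by year (advancing +1, or +2 across a Feb 29):
  1877: Sun  1878: Mon (+1) ✓  1879: Tue (+1)  1880: Thu (+2)  1881: Fri (+1)
  1882: Sat (+1)  1883: Sun (+1)  1884: Tue (+2)  1885: Wed (+1)  1886: Thu (+1)
  1887: Fri (+1)  1888: Sun (+2)  1889: Mon (+1) ✓  1890: Tue (+1)  … (7 more years) …
  1898: Fri (+1)  1899: Sat (+1)  1900: Sun (+1)  1901: Mon (+1) ✓  1902: Tue (+1)
  1903: Wed (+1)  1904: Fri (+2)  1905: Sat (+1)  1906: Sun (+1)  1907: Mon (+1) ✓
  1908: Wed (+2)  1909: Thu (+1)  1910: Fri (+1)  1911: Sat (+1)
Monday years: 1878, 1889, 1895, 1901, 1907 — 5 in total.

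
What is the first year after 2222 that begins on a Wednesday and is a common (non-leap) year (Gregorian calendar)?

Jan 1 advances by 2 weekdays after a leap year and by 1 after a common year.
2222: Jan 1 is Tuesday.
2223: Wednesday
2223 begins on a Wednesday and is a common year.

2223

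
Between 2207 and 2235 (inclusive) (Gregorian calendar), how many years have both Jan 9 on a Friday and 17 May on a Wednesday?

Check each year's weekday for Jan 9 and 17 May:
  2207: Fri/Sun  2208: Sat/Tue  2209: Mon/Wed  2210: Tue/Thu  2211: Wed/Fri  2212: Thu/Sun  2213: Sat/Mon  2214: Sun/Tue  2215: Mon/Wed  2216: Tue/Fri  2217: Thu/Sat  2218: Fri/Sun  2219: Sat/Mon  2220: Sun/Wed  2221: Tue/Thu  2222: Wed/Fri  2223: Thu/Sat  2224: Fri/Mon  2225: Sun/Tue  2226: Mon/Wed  2227: Tue/Thu  2228: Wed/Sat  2229: Fri/Sun  2230: Sat/Mon  2231: Sun/Tue  2232: Mon/Thu  2233: Wed/Fri  2234: Thu/Sat  2235: Fri/Sun
Both conditions hold in: no year — 0.

0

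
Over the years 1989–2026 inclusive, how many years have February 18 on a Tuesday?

6

Track February 18's weekday year by year (advancing +1, or +2 across a Feb 29):
  1989: Sat  1990: Sun (+1)  1991: Mon (+1)  1992: Tue (+1) ✓  1993: Thu (+2)
  1994: Fri (+1)  1995: Sat (+1)  1996: Sun (+1)  1997: Tue (+2) ✓  1998: Wed (+1)
  1999: Thu (+1)  2000: Fri (+1)  2001: Sun (+2)  2002: Mon (+1)  … (10 more years) …
  2013: Mon (+2)  2014: Tue (+1) ✓  2015: Wed (+1)  2016: Thu (+1)  2017: Sat (+2)
  2018: Sun (+1)  2019: Mon (+1)  2020: Tue (+1) ✓  2021: Thu (+2)  2022: Fri (+1)
  2023: Sat (+1)  2024: Sun (+1)  2025: Tue (+2) ✓  2026: Wed (+1)
Tuesday years: 1992, 1997, 2003, 2014, 2020, 2025 — 6 in total.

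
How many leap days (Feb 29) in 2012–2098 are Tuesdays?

3

Leap years in 2012–2098: 22 of them.
Feb 29 weekday advances by 5 (mod 7) from one leap year to the next four years later (or differs when a century non-leap intervenes).
Leap-day weekdays: 2012:Wed 2016:Mon 2020:Sat 2024:Thu 2028:Tue✓ 2032:Sun 2036:Fri 2040:Wed 2044:Mon 2048:Sat 2052:Thu 2056:Tue✓ 2060:Sun 2064:Fri 2068:Wed 2072:Mon 2076:Sat 2080:Thu 2084:Tue✓ 2088:Sun 2092:Fri 2096:Wed
Tuesday: 2028, 2056, 2084 → 3.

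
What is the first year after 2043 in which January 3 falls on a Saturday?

From one year to the next, a fixed date's weekday advances by 1, or by 2 when a Feb 29 lies between the two dates.
2043: January 3 is Saturday.
2044: Sunday (+1)
2045: Tuesday (+2)
2046: Wednesday (+1)
2047: Thursday (+1)
2048: Friday (+1)
2049: Sunday (+2)
2050: Monday (+1)
2051: Tuesday (+1)
2052: Wednesday (+1)
2053: Friday (+2)
2054: Saturday (+1)
January 3 falls on a Saturday in 2054.

2054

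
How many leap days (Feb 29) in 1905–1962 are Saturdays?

Leap years in 1905–1962: 14 of them.
Feb 29 weekday advances by 5 (mod 7) from one leap year to the next four years later (or differs when a century non-leap intervenes).
Leap-day weekdays: 1908:Sat✓ 1912:Thu 1916:Tue 1920:Sun 1924:Fri 1928:Wed 1932:Mon 1936:Sat✓ 1940:Thu 1944:Tue 1948:Sun 1952:Fri 1956:Wed 1960:Mon
Saturday: 1908, 1936 → 2.

2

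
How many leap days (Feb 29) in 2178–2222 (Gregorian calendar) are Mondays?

Leap years in 2178–2222: 10 of them.
Feb 29 weekday advances by 5 (mod 7) from one leap year to the next four years later (or differs when a century non-leap intervenes).
Leap-day weekdays: 2180:Tue 2184:Sun 2188:Fri 2192:Wed 2196:Mon✓ 2204:Wed 2208:Mon✓ 2212:Sat 2216:Thu 2220:Tue
Monday: 2196, 2208 → 2.

2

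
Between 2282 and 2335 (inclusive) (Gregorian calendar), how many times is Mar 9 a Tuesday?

Track Mar 9's weekday year by year (advancing +1, or +2 across a Feb 29):
  2282: Thu  2283: Fri (+1)  2284: Sun (+2)  2285: Mon (+1)  2286: Tue (+1) ✓
  2287: Wed (+1)  2288: Fri (+2)  2289: Sat (+1)  2290: Sun (+1)  2291: Mon (+1)
  2292: Wed (+2)  2293: Thu (+1)  2294: Fri (+1)  2295: Sat (+1)  … (26 more years) …
  2322: Thu (+1)  2323: Fri (+1)  2324: Sun (+2)  2325: Mon (+1)  2326: Tue (+1) ✓
  2327: Wed (+1)  2328: Fri (+2)  2329: Sat (+1)  2330: Sun (+1)  2331: Mon (+1)
  2332: Wed (+2)  2333: Thu (+1)  2334: Fri (+1)  2335: Sat (+1)
Tuesday years: 2286, 2297, 2309, 2315, 2320, 2326 — 6 in total.

6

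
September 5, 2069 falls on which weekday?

Thursday

January 1, 2069 is a Tuesday.
September 5 is day 248 of the year, i.e. 247 days after Jan 1.
247 mod 7 = 2, so advance 2 weekdays from Tuesday: Thursday.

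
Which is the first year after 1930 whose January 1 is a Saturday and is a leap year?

1944

Jan 1 advances by 2 weekdays after a leap year and by 1 after a common year.
1930: Jan 1 is Wednesday.
1931: Thursday
1932: Friday (leap)
1933: Sunday
1934: Monday
1935: Tuesday
1936: Wednesday (leap)
1937: Friday
1938: Saturday
1939: Sunday
1940: Monday (leap)
1941: Wednesday
1942: Thursday
1943: Friday
1944: Saturday (leap)
1944 begins on a Saturday and is a leap year.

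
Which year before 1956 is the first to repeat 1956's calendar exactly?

1928

Two years share a calendar iff Jan 1 falls on the same weekday and both are leap or both are common. 1956: Jan 1 is Sunday, leap year.
1955: Jan 1 Saturday, common
1954: Jan 1 Friday, common
1953: Jan 1 Thursday, common
1952: Jan 1 Tuesday, leap
1951: Jan 1 Monday, common
1950: Jan 1 Sunday, common
1949: Jan 1 Saturday, common
1948: Jan 1 Thursday, leap
1947: Jan 1 Wednesday, common
1946: Jan 1 Tuesday, common
1945: Jan 1 Monday, common
1944: Jan 1 Saturday, leap
1943: Jan 1 Friday, common
1942: Jan 1 Thursday, common
1941: Jan 1 Wednesday, common
1940: Jan 1 Monday, leap
1939: Jan 1 Sunday, common
1938: Jan 1 Saturday, common
1937: Jan 1 Friday, common
1936: Jan 1 Wednesday, leap
1935: Jan 1 Tuesday, common
1934: Jan 1 Monday, common
1933: Jan 1 Sunday, common
1932: Jan 1 Friday, leap
1931: Jan 1 Thursday, common
1930: Jan 1 Wednesday, common
1929: Jan 1 Tuesday, common
1928: Jan 1 Sunday, leap
1928 matches on both conditions.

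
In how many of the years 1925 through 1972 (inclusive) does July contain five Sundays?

20

July has 31 days; it has five Sundays when Sunday falls among the first (month-length − 28) days — i.e. when July 1 is one of Sunday/Saturday/Friday.
July 1 by year: 1925:Wed 1926:Thu 1927:Fri✓ 1928:Sun✓ 1929:Mon 1930:Tue 1931:Wed 1932:Fri✓ 1933:Sat✓ 1934:Sun✓ 1935:Mon 1936:Wed 1937:Thu 1938:Fri✓ 1939:Sat✓ …(18 more)… 1958:Tue 1959:Wed 1960:Fri✓ 1961:Sat✓ 1962:Sun✓ 1963:Mon 1964:Wed 1965:Thu 1966:Fri✓ 1967:Sat✓ 1968:Mon 1969:Tue 1970:Wed 1971:Thu 1972:Sat✓
Years with five Sundays: 1927, 1928, 1932, 1933, 1934, 1938, 1939, 1944, 1945, 1949, 1950, 1951, 1955, 1956, 1960, 1961, 1962, 1966, 1967, 1972 → 20.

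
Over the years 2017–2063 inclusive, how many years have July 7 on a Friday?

8

Track July 7's weekday year by year (advancing +1, or +2 across a Feb 29):
  2017: Fri ✓  2018: Sat (+1)  2019: Sun (+1)  2020: Tue (+2)  2021: Wed (+1)
  2022: Thu (+1)  2023: Fri (+1) ✓  2024: Sun (+2)  2025: Mon (+1)  2026: Tue (+1)
  2027: Wed (+1)  2028: Fri (+2) ✓  2029: Sat (+1)  2030: Sun (+1)  … (19 more years) …
  2050: Thu (+1)  2051: Fri (+1) ✓  2052: Sun (+2)  2053: Mon (+1)  2054: Tue (+1)
  2055: Wed (+1)  2056: Fri (+2) ✓  2057: Sat (+1)  2058: Sun (+1)  2059: Mon (+1)
  2060: Wed (+2)  2061: Thu (+1)  2062: Fri (+1) ✓  2063: Sat (+1)
Friday years: 2017, 2023, 2028, 2034, 2045, 2051, 2056, 2062 — 8 in total.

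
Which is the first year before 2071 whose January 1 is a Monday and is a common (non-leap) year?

Jan 1 advances by 2 weekdays after a leap year and by 1 after a common year.
2071: Jan 1 is Thursday.
2070: Wednesday
2069: Tuesday
2068: Sunday (leap)
2067: Saturday
2066: Friday
2065: Thursday
2064: Tuesday (leap)
2063: Monday
2063 begins on a Monday and is a common year.

2063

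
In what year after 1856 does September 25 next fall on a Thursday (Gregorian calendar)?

1862

From one year to the next, a fixed date's weekday advances by 1, or by 2 when a Feb 29 lies between the two dates.
1856: September 25 is Thursday.
1857: Friday (+1)
1858: Saturday (+1)
1859: Sunday (+1)
1860: Tuesday (+2)
1861: Wednesday (+1)
1862: Thursday (+1)
September 25 falls on a Thursday in 1862.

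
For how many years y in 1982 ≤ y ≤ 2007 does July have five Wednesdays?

10

July has 31 days; it has five Wednesdays when Wednesday falls among the first (month-length − 28) days — i.e. when July 1 is one of Wednesday/Tuesday/Monday.
July 1 by year: 1982:Thu 1983:Fri 1984:Sun 1985:Mon✓ 1986:Tue✓ 1987:Wed✓ 1988:Fri 1989:Sat 1990:Sun 1991:Mon✓ 1992:Wed✓ 1993:Thu 1994:Fri 1995:Sat 1996:Mon✓ 1997:Tue✓ 1998:Wed✓ 1999:Thu 2000:Sat 2001:Sun 2002:Mon✓ 2003:Tue✓ 2004:Thu 2005:Fri 2006:Sat 2007:Sun
Years with five Wednesdays: 1985, 1986, 1987, 1991, 1992, 1996, 1997, 1998, 2002, 2003 → 10.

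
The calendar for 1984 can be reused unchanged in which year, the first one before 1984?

Two years share a calendar iff Jan 1 falls on the same weekday and both are leap or both are common. 1984: Jan 1 is Sunday, leap year.
1983: Jan 1 Saturday, common
1982: Jan 1 Friday, common
1981: Jan 1 Thursday, common
1980: Jan 1 Tuesday, leap
1979: Jan 1 Monday, common
1978: Jan 1 Sunday, common
1977: Jan 1 Saturday, common
1976: Jan 1 Thursday, leap
1975: Jan 1 Wednesday, common
1974: Jan 1 Tuesday, common
1973: Jan 1 Monday, common
1972: Jan 1 Saturday, leap
1971: Jan 1 Friday, common
1970: Jan 1 Thursday, common
1969: Jan 1 Wednesday, common
1968: Jan 1 Monday, leap
1967: Jan 1 Sunday, common
1966: Jan 1 Saturday, common
1965: Jan 1 Friday, common
1964: Jan 1 Wednesday, leap
1963: Jan 1 Tuesday, common
1962: Jan 1 Monday, common
1961: Jan 1 Sunday, common
1960: Jan 1 Friday, leap
1959: Jan 1 Thursday, common
1958: Jan 1 Wednesday, common
1957: Jan 1 Tuesday, common
1956: Jan 1 Sunday, leap
1956 matches on both conditions.

1956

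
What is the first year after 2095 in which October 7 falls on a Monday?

From one year to the next, a fixed date's weekday advances by 1, or by 2 when a Feb 29 lies between the two dates.
2095: October 7 is Friday.
2096: Sunday (+2)
2097: Monday (+1)
October 7 falls on a Monday in 2097.

2097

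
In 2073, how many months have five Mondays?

A month of length L has five Mondays iff its first Monday is on day ≤ L−28 (so day 1–3 in a 31-day month, 1–2 in a 30-day month, day 1 in a leap February).
Checking each month of 2073: Jan starts Sun (31d) ✓; Feb starts Wed (28d); Mar starts Wed (31d); Apr starts Sat (30d); May starts Mon (31d) ✓; Jun starts Thu (30d); Jul starts Sat (31d) ✓; Aug starts Tue (31d); Sep starts Fri (30d); Oct starts Sun (31d) ✓; Nov starts Wed (30d); Dec starts Fri (31d).
Five-Monday months: January, May, July, October → 4.

4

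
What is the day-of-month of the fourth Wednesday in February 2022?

23

February 1, 2022 is a Tuesday, so the first Wednesday is the 2nd.
The fourth Wednesday is 2 + 21 = 23.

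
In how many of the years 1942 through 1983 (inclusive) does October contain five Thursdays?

17

October has 31 days; it has five Thursdays when Thursday falls among the first (month-length − 28) days — i.e. when October 1 is one of Thursday/Wednesday/Tuesday.
October 1 by year: 1942:Thu✓ 1943:Fri 1944:Sun 1945:Mon 1946:Tue✓ 1947:Wed✓ 1948:Fri 1949:Sat 1950:Sun 1951:Mon 1952:Wed✓ 1953:Thu✓ 1954:Fri 1955:Sat 1956:Mon …(12 more)… 1969:Wed✓ 1970:Thu✓ 1971:Fri 1972:Sun 1973:Mon 1974:Tue✓ 1975:Wed✓ 1976:Fri 1977:Sat 1978:Sun 1979:Mon 1980:Wed✓ 1981:Thu✓ 1982:Fri 1983:Sat
Years with five Thursdays: 1942, 1946, 1947, 1952, 1953, 1957, 1958, 1959, 1963, 1964, 1968, 1969, 1970, 1974, 1975, 1980, 1981 → 17.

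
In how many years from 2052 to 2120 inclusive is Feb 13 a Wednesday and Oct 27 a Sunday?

Check each year's weekday for Feb 13 and Oct 27:
  2052: Tue/Sun  2053: Thu/Mon  2054: Fri/Tue  2055: Sat/Wed  2056: Sun/Fri  2057: Tue/Sat  2058: Wed/Sun ✓  2059: Thu/Mon  2060: Fri/Wed  2061: Sun/Thu  2062: Mon/Fri  2063: Tue/Sat  2064: Wed/Mon  2065: Fri/Tue  …(41 more)…  2107: Sun/Thu  2108: Mon/Sat  2109: Wed/Sun ✓  2110: Thu/Mon  2111: Fri/Tue  2112: Sat/Thu  2113: Mon/Fri  2114: Tue/Sat  2115: Wed/Sun ✓  2116: Thu/Tue  2117: Sat/Wed  2118: Sun/Thu  2119: Mon/Fri  2120: Tue/Sun
Both conditions hold in: 2058, 2069, 2075, 2086, 2097, 2109, 2115 — 7.

7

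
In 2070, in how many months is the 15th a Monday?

2

Check the 15th of each month of 2070: Jan 15: Wed, Feb 15: Sat, Mar 15: Sat, Apr 15: Tue, May 15: Thu, Jun 15: Sun, Jul 15: Tue, Aug 15: Fri, Sep 15: Mon, Oct 15: Wed, Nov 15: Sat, Dec 15: Mon.
Monday occurs in September, December — 2 months.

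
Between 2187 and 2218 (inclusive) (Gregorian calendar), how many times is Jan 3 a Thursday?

Track Jan 3's weekday year by year (advancing +1, or +2 across a Feb 29):
  2187: Wed  2188: Thu (+1) ✓  2189: Sat (+2)  2190: Sun (+1)  2191: Mon (+1)
  2192: Tue (+1)  2193: Thu (+2) ✓  2194: Fri (+1)  2195: Sat (+1)  2196: Sun (+1)
  2197: Tue (+2)  2198: Wed (+1)  2199: Thu (+1) ✓  2200: Fri (+1)  … (4 more years) …
  2205: Thu (+2) ✓  2206: Fri (+1)  2207: Sat (+1)  2208: Sun (+1)  2209: Tue (+2)
  2210: Wed (+1)  2211: Thu (+1) ✓  2212: Fri (+1)  2213: Sun (+2)  2214: Mon (+1)
  2215: Tue (+1)  2216: Wed (+1)  2217: Fri (+2)  2218: Sat (+1)
Thursday years: 2188, 2193, 2199, 2205, 2211 — 5 in total.

5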